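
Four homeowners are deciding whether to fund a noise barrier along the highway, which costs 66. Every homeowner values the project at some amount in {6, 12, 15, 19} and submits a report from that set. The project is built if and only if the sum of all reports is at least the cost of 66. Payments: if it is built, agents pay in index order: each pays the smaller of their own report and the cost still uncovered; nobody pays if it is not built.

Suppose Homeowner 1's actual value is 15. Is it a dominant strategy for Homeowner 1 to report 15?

No

Consider the case where Homeowner 2 reports 19, Homeowner 3 reports 19 and Homeowner 4 reports 19.
Truthful report 15: project built, pays 15, utility 15 - 15 = 0.
Report 12 instead: project built, pays 12, utility 15 - 12 = 3.
Since 3 > 0, reporting 12 is strictly better here, so truthful reporting is not dominant.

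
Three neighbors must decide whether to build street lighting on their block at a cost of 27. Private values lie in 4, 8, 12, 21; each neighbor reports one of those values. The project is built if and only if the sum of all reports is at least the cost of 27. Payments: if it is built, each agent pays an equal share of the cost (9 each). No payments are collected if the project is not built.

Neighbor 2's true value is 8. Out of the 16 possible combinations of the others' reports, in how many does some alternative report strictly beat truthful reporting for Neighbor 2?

Others report (8, 12): truth gives -1; report 4 gives 0 > -1. Violating.
Others report (12, 8): truth gives -1; report 4 gives 0 > -1. Violating.
Others report (4, 4): truth gives 0; no alternative beats it.
Others report (4, 8): truth gives 0; no alternative beats it.
(Checking all 16 profiles: 2 have a profitable deviation, 14 do not.)

2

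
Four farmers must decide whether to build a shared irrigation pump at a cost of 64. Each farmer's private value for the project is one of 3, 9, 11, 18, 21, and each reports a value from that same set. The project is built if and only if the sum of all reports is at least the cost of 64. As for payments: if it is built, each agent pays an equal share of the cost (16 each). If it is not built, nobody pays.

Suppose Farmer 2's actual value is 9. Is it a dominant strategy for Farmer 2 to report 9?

Consider the case where Farmer 1 reports 18, Farmer 3 reports 18 and Farmer 4 reports 21.
Truthful report 9: project built, pays 16, utility 9 - 16 = -7.
Report 3 instead: project not built, utility 0.
Since 0 > -7, reporting 3 is strictly better here, so truthful reporting is not dominant.

No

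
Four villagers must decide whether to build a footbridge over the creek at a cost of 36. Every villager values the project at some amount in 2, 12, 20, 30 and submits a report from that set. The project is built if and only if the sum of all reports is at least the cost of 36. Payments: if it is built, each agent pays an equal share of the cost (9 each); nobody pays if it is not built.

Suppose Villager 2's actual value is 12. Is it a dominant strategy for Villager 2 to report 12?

Consider the case where Villager 1 reports 2, Villager 3 reports 2 and Villager 4 reports 2.
Truthful report 12: project not built, utility 0.
Report 30 instead: project built, pays 9, utility 12 - 9 = 3.
Since 3 > 0, reporting 30 is strictly better here, so truthful reporting is not dominant.

No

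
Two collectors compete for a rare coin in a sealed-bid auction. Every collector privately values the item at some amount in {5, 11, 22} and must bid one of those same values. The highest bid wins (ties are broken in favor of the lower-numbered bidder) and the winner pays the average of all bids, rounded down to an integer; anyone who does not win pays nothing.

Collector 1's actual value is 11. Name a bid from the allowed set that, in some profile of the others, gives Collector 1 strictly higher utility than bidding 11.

5

Suppose Collector 2 bids 5.
Bid 11: wins, pays 8, utility 11 - 8 = 3.
Bid 5: wins, pays 5, utility 11 - 5 = 6.
So bidding 5 beats truth here (6 > 3).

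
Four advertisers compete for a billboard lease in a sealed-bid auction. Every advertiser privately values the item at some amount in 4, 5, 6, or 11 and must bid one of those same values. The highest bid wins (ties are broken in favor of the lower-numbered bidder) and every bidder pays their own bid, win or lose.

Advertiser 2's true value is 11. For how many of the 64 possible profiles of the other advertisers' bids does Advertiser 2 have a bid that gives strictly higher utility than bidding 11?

34

Others bid (4, 4, 4): truth gives 0; bid 5 gives 6 > 0. Violating.
Others bid (4, 4, 5): truth gives 0; bid 5 gives 6 > 0. Violating.
Others bid (4, 4, 6): truth gives 0; bid 6 gives 5 > 0. Violating.
Others bid (4, 5, 4): truth gives 0; bid 5 gives 6 > 0. Violating.
Others bid (4, 4, 11): truth gives 0; no alternative beats it.
Others bid (4, 5, 11): truth gives 0; no alternative beats it.
(Checking all 64 profiles: 34 have a profitable deviation, 30 do not.)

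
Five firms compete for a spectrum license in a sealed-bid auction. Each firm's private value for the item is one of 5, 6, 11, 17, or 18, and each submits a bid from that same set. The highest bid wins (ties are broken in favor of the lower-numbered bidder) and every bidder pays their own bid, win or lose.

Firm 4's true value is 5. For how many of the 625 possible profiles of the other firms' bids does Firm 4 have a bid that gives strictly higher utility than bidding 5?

2

Others bid (5, 5, 5, 5): truth gives -5; bid 6 gives -1 > -5. Violating.
Others bid (5, 5, 5, 6): truth gives -5; bid 6 gives -1 > -5. Violating.
Others bid (5, 5, 5, 11): truth gives -5; no alternative beats it.
Others bid (5, 5, 5, 17): truth gives -5; no alternative beats it.
(Checking all 625 profiles: 2 have a profitable deviation, 623 do not.)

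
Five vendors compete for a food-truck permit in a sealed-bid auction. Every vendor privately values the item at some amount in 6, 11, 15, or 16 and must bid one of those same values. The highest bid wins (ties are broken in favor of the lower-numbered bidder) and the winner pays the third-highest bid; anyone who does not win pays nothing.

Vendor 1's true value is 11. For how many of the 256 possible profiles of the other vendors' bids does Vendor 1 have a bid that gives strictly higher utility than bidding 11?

Others bid (6, 6, 6, 15): truth gives 0; bid 15 gives 5 > 0. Violating.
Others bid (6, 6, 6, 16): truth gives 0; bid 16 gives 5 > 0. Violating.
Others bid (6, 6, 15, 6): truth gives 0; bid 15 gives 5 > 0. Violating.
Others bid (6, 6, 16, 6): truth gives 0; bid 16 gives 5 > 0. Violating.
Others bid (6, 6, 6, 6): truth gives 5; no alternative beats it.
Others bid (6, 6, 6, 11): truth gives 5; no alternative beats it.
(Checking all 256 profiles: 8 have a profitable deviation, 248 do not.)

8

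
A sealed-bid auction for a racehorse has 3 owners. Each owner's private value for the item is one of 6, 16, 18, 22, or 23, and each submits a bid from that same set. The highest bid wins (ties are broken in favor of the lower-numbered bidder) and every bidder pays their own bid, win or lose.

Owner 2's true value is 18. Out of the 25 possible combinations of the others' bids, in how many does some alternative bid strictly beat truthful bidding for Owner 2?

Others bid (6, 6): truth gives 0; bid 16 gives 2 > 0. Violating.
Others bid (6, 16): truth gives 0; bid 16 gives 2 > 0. Violating.
Others bid (6, 22): truth gives -18; bid 22 gives -4 > -18. Violating.
Others bid (6, 23): truth gives -18; bid 23 gives -5 > -18. Violating.
Others bid (6, 18): truth gives 0; no alternative beats it.
Others bid (16, 6): truth gives 0; no alternative beats it.
(Checking all 25 profiles: 21 have a profitable deviation, 4 do not.)

21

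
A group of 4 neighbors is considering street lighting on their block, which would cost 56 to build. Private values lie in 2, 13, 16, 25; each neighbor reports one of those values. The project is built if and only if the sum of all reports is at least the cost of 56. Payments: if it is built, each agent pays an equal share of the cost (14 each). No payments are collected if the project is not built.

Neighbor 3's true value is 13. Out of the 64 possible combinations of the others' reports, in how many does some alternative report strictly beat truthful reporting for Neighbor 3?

16

Others report (2, 16, 25): truth gives -1; report 2 gives 0 > -1. Violating.
Others report (2, 25, 16): truth gives -1; report 2 gives 0 > -1. Violating.
Others report (2, 25, 25): truth gives -1; report 2 gives 0 > -1. Violating.
Others report (13, 13, 25): truth gives -1; report 2 gives 0 > -1. Violating.
Others report (2, 2, 2): truth gives 0; no alternative beats it.
Others report (2, 2, 13): truth gives 0; no alternative beats it.
(Checking all 64 profiles: 16 have a profitable deviation, 48 do not.)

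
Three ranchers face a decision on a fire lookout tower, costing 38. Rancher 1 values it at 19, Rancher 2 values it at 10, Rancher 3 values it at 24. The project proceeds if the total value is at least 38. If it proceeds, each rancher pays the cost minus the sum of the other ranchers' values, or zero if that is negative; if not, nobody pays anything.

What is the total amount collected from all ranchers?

Total value 53 ≥ cost 38, so it is built.
Rancher 1: others sum to 34; max(0, 38 - 34) = 4.
Rancher 2: others sum to 43; max(0, 38 - 43) = 0.
Rancher 3: others sum to 29; max(0, 38 - 29) = 9.
Total collected = 4 + 0 + 9 = 13.

13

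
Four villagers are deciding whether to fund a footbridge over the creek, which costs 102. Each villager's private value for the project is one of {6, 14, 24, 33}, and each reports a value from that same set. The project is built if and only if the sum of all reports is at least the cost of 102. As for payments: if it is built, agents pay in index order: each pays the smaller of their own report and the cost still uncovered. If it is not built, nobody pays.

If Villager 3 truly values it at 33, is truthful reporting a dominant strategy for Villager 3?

Consider the case where Villager 1 reports 14, Villager 2 reports 33 and Villager 4 reports 33.
Truthful report 33: project built, pays 33, utility 33 - 33 = 0.
Report 24 instead: project built, pays 24, utility 33 - 24 = 9.
Since 9 > 0, reporting 24 is strictly better here, so truthful reporting is not dominant.

No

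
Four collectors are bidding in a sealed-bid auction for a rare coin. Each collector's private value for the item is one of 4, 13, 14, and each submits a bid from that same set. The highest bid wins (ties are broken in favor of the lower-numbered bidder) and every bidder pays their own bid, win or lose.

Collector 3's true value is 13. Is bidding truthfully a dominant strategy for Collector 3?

Consider the case where Collector 1 bids 4, Collector 2 bids 4 and Collector 4 bids 14.
Truthful bid 13: loses but pays 13, utility -13.
Bid 4 instead: loses but pays 4, utility -4.
Since -4 > -13, bidding 4 is strictly better here, so truthful bidding is not dominant.

No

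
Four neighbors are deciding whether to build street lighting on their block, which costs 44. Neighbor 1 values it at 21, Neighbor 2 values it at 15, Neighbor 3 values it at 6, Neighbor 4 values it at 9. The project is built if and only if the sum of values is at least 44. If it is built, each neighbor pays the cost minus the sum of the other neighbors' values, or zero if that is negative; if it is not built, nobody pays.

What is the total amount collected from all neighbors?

Total value 51 ≥ cost 44, so it is built.
Neighbor 1: others sum to 30; max(0, 44 - 30) = 14.
Neighbor 2: others sum to 36; max(0, 44 - 36) = 8.
Neighbor 3: others sum to 45; max(0, 44 - 45) = 0.
Neighbor 4: others sum to 42; max(0, 44 - 42) = 2.
Total collected = 14 + 8 + 0 + 2 = 24.

24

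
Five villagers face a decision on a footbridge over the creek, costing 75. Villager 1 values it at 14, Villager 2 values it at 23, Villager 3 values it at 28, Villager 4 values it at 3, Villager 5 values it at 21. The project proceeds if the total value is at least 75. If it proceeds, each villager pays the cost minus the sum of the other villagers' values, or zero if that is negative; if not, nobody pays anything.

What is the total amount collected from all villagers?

30

Total value 89 ≥ cost 75, so it is built.
Villager 1: others sum to 75; max(0, 75 - 75) = 0.
Villager 2: others sum to 66; max(0, 75 - 66) = 9.
Villager 3: others sum to 61; max(0, 75 - 61) = 14.
Villager 4: others sum to 86; max(0, 75 - 86) = 0.
Villager 5: others sum to 68; max(0, 75 - 68) = 7.
Total collected = 0 + 9 + 14 + 0 + 7 = 30.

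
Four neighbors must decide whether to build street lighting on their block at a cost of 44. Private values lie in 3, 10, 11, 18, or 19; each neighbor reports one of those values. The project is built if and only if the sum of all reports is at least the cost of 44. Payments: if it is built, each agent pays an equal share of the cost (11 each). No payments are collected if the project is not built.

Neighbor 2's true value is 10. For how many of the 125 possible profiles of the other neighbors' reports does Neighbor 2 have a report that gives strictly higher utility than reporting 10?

30

Others report (3, 18, 18): truth gives -1; report 3 gives 0 > -1. Violating.
Others report (3, 18, 19): truth gives -1; report 3 gives 0 > -1. Violating.
Others report (3, 19, 18): truth gives -1; report 3 gives 0 > -1. Violating.
Others report (10, 10, 18): truth gives -1; report 3 gives 0 > -1. Violating.
Others report (3, 3, 3): truth gives 0; no alternative beats it.
Others report (3, 3, 10): truth gives 0; no alternative beats it.
(Checking all 125 profiles: 30 have a profitable deviation, 95 do not.)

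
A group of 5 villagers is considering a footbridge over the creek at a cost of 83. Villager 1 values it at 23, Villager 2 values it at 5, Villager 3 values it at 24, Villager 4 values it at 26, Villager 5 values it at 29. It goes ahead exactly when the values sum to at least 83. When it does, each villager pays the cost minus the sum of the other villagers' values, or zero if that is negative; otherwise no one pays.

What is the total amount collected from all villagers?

7

Total value 107 ≥ cost 83, so it is built.
Villager 1: others sum to 84; max(0, 83 - 84) = 0.
Villager 2: others sum to 102; max(0, 83 - 102) = 0.
Villager 3: others sum to 83; max(0, 83 - 83) = 0.
Villager 4: others sum to 81; max(0, 83 - 81) = 2.
Villager 5: others sum to 78; max(0, 83 - 78) = 5.
Total collected = 0 + 0 + 0 + 2 + 5 = 7.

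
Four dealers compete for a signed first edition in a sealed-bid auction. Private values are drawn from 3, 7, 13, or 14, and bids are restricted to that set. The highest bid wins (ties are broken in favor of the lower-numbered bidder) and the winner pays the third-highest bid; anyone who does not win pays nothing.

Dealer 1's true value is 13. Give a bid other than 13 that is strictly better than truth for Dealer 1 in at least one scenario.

Suppose Dealer 2 bids 3, Dealer 3 bids 3 and Dealer 4 bids 14.
Bid 13: loses, pays 0, utility 0.
Bid 14: wins, pays 3, utility 13 - 3 = 10.
So bidding 14 beats truth here (10 > 0).

14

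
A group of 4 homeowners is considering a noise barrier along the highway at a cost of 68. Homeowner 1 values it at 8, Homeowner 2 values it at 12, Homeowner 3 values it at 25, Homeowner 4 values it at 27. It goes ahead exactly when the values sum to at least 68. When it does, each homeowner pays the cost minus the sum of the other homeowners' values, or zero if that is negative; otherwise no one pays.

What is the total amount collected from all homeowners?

Total value 72 ≥ cost 68, so it is built.
Homeowner 1: others sum to 64; max(0, 68 - 64) = 4.
Homeowner 2: others sum to 60; max(0, 68 - 60) = 8.
Homeowner 3: others sum to 47; max(0, 68 - 47) = 21.
Homeowner 4: others sum to 45; max(0, 68 - 45) = 23.
Total collected = 4 + 8 + 21 + 23 = 56.

56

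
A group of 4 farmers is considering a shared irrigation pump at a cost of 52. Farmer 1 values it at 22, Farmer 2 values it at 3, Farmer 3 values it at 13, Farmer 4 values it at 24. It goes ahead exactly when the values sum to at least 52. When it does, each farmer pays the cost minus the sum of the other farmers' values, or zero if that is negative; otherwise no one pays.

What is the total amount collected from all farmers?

29

Total value 62 ≥ cost 52, so it is built.
Farmer 1: others sum to 40; max(0, 52 - 40) = 12.
Farmer 2: others sum to 59; max(0, 52 - 59) = 0.
Farmer 3: others sum to 49; max(0, 52 - 49) = 3.
Farmer 4: others sum to 38; max(0, 52 - 38) = 14.
Total collected = 12 + 0 + 3 + 14 = 29.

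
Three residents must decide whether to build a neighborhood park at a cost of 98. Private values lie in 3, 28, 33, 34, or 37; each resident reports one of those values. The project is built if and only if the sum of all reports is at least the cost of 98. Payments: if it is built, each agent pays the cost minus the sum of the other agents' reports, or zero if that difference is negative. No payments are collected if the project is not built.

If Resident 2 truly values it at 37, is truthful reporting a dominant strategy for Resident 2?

Check each profile of the others' reports and compare truth against every alternative report.
Others report (28, 34): truth gives 1, best alternative gives 0.
Others report (34, 28): truth gives 1, best alternative gives 0.
Others report (37, 37): truth gives 13, best alternative gives 13.
Others report (34, 37): truth gives 10, best alternative gives 10.
Others report (37, 34): truth gives 10, best alternative gives 10.
Others report (33, 37): truth gives 9, best alternative gives 9.
(Remaining 19 profiles checked similarly; truth is weakly best in each.)
In every case the truthful report is at least as good as any alternative, so it is a dominant strategy.

Yes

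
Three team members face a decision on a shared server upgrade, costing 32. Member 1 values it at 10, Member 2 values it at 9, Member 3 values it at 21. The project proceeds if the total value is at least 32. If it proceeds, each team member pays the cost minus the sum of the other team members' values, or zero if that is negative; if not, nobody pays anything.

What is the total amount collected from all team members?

Total value 40 ≥ cost 32, so it is built.
Member 1: others sum to 30; max(0, 32 - 30) = 2.
Member 2: others sum to 31; max(0, 32 - 31) = 1.
Member 3: others sum to 19; max(0, 32 - 19) = 13.
Total collected = 2 + 1 + 13 = 16.

16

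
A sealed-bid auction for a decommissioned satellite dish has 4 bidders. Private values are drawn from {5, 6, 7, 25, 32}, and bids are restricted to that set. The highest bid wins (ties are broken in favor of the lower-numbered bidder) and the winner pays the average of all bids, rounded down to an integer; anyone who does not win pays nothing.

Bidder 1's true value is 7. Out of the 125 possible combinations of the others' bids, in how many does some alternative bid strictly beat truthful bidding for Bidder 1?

3

Others bid (5, 6, 6): truth gives 1; bid 6 gives 2 > 1. Violating.
Others bid (6, 5, 6): truth gives 1; bid 6 gives 2 > 1. Violating.
Others bid (6, 6, 5): truth gives 1; bid 6 gives 2 > 1. Violating.
Others bid (5, 5, 5): truth gives 2; no alternative beats it.
Others bid (5, 5, 6): truth gives 2; no alternative beats it.
(Checking all 125 profiles: 3 have a profitable deviation, 122 do not.)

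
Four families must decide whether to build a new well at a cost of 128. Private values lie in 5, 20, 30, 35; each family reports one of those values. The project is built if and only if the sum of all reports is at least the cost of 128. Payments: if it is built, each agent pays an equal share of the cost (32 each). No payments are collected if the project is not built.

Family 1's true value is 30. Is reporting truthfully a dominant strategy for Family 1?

Consider the case where Family 2 reports 30, Family 3 reports 35 and Family 4 reports 35.
Truthful report 30: project built, pays 32, utility 30 - 32 = -2.
Report 5 instead: project not built, utility 0.
Since 0 > -2, reporting 5 is strictly better here, so truthful reporting is not dominant.

No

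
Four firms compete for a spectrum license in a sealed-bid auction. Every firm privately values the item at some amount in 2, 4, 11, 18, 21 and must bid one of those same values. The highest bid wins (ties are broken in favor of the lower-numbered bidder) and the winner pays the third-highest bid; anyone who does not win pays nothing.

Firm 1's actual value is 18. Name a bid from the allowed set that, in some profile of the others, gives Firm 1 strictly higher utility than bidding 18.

21

Suppose Firm 2 bids 2, Firm 3 bids 2 and Firm 4 bids 21.
Bid 18: loses, pays 0, utility 0.
Bid 21: wins, pays 2, utility 18 - 2 = 16.
So bidding 21 beats truth here (16 > 0).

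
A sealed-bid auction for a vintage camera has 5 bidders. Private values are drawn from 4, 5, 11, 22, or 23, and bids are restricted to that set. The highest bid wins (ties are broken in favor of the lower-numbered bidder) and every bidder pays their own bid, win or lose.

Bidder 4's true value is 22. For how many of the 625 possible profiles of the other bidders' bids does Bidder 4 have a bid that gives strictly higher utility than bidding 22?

541

Others bid (4, 4, 4, 4): truth gives 0; bid 5 gives 17 > 0. Violating.
Others bid (4, 4, 4, 5): truth gives 0; bid 5 gives 17 > 0. Violating.
Others bid (4, 4, 4, 11): truth gives 0; bid 11 gives 11 > 0. Violating.
Others bid (4, 4, 4, 23): truth gives -22; bid 23 gives -1 > -22. Violating.
Others bid (4, 4, 4, 22): truth gives 0; no alternative beats it.
Others bid (4, 4, 5, 22): truth gives 0; no alternative beats it.
(Checking all 625 profiles: 541 have a profitable deviation, 84 do not.)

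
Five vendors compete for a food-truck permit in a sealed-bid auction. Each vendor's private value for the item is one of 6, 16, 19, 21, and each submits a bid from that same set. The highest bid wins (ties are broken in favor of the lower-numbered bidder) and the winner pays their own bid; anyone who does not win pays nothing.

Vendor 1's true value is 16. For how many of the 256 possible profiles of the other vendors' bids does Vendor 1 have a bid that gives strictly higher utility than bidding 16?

1

Others bid (6, 6, 6, 6): truth gives 0; bid 6 gives 10 > 0. Violating.
Others bid (6, 6, 6, 16): truth gives 0; no alternative beats it.
Others bid (6, 6, 6, 19): truth gives 0; no alternative beats it.
(Checking all 256 profiles: 1 has a profitable deviation, 255 do not.)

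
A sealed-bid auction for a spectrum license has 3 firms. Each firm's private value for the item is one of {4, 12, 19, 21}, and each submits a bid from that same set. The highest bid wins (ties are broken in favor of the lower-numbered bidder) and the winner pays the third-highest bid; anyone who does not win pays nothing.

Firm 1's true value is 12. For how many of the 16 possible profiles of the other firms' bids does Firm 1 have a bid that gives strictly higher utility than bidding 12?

Others bid (4, 19): truth gives 0; bid 19 gives 8 > 0. Violating.
Others bid (4, 21): truth gives 0; bid 21 gives 8 > 0. Violating.
Others bid (19, 4): truth gives 0; bid 19 gives 8 > 0. Violating.
Others bid (21, 4): truth gives 0; bid 21 gives 8 > 0. Violating.
Others bid (4, 4): truth gives 8; no alternative beats it.
Others bid (4, 12): truth gives 8; no alternative beats it.
(Checking all 16 profiles: 4 have a profitable deviation, 12 do not.)

4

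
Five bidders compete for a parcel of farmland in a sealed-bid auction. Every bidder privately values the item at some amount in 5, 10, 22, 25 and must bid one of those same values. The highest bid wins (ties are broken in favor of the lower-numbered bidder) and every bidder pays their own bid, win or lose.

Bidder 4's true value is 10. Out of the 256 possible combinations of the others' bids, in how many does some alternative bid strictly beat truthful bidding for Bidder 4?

254

Others bid (5, 5, 5, 22): truth gives -10; bid 5 gives -5 > -10. Violating.
Others bid (5, 5, 5, 25): truth gives -10; bid 5 gives -5 > -10. Violating.
Others bid (5, 5, 10, 5): truth gives -10; bid 5 gives -5 > -10. Violating.
Others bid (5, 5, 10, 10): truth gives -10; bid 5 gives -5 > -10. Violating.
Others bid (5, 5, 5, 5): truth gives 0; no alternative beats it.
Others bid (5, 5, 5, 10): truth gives 0; no alternative beats it.
(Checking all 256 profiles: 254 have a profitable deviation, 2 do not.)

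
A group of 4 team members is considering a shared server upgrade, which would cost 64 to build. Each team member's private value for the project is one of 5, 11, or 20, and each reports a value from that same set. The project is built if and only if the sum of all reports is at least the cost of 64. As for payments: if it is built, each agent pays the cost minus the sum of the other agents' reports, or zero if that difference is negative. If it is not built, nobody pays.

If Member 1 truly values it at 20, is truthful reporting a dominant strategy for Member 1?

Check each profile of the others' reports and compare truth against every alternative report.
Others report (11, 20, 20): truth gives 7, best alternative gives 0.
Others report (20, 11, 20): truth gives 7, best alternative gives 0.
Others report (20, 20, 11): truth gives 7, best alternative gives 0.
Others report (5, 20, 20): truth gives 1, best alternative gives 0.
Others report (20, 5, 20): truth gives 1, best alternative gives 0.
Others report (20, 20, 5): truth gives 1, best alternative gives 0.
(Remaining 21 profiles checked similarly; truth is weakly best in each.)
In every case the truthful report is at least as good as any alternative, so it is a dominant strategy.

Yes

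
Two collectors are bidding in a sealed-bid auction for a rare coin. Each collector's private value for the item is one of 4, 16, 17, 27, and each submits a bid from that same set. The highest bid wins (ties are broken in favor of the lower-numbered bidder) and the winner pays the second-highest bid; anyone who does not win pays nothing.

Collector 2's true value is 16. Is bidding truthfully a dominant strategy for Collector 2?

Check each profile of the others' bids and compare truth against every alternative bid.
Others bid (4): truth gives 12, best alternative gives 12.
Others bid (16): truth gives 0, best alternative gives 0.
Others bid (17): truth gives 0, best alternative gives 0.
Others bid (27): truth gives 0, best alternative gives 0.
In every case the truthful bid is at least as good as any alternative, so it is a dominant strategy.

Yes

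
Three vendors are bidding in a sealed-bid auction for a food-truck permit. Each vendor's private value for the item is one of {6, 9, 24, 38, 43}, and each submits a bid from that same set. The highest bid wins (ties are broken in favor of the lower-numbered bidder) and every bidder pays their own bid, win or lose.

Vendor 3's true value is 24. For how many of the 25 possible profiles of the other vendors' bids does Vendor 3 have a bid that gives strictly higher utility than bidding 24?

22

Others bid (6, 6): truth gives 0; bid 9 gives 15 > 0. Violating.
Others bid (6, 24): truth gives -24; bid 6 gives -6 > -24. Violating.
Others bid (6, 38): truth gives -24; bid 6 gives -6 > -24. Violating.
Others bid (6, 43): truth gives -24; bid 6 gives -6 > -24. Violating.
Others bid (6, 9): truth gives 0; no alternative beats it.
Others bid (9, 6): truth gives 0; no alternative beats it.
(Checking all 25 profiles: 22 have a profitable deviation, 3 do not.)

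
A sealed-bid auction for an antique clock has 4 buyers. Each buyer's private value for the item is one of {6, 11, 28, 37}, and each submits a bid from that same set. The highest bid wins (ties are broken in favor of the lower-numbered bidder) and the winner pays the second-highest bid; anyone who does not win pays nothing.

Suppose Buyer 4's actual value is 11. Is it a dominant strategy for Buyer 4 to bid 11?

Check each profile of the others' bids and compare truth against every alternative bid.
Others bid (6, 6, 6): truth gives 5, best alternative gives 5.
Others bid (6, 6, 11): truth gives 0, best alternative gives 0.
Others bid (6, 6, 28): truth gives 0, best alternative gives 0.
Others bid (6, 6, 37): truth gives 0, best alternative gives 0.
Others bid (6, 11, 6): truth gives 0, best alternative gives 0.
Others bid (6, 11, 11): truth gives 0, best alternative gives 0.
(Remaining 58 profiles checked similarly; truth is weakly best in each.)
In every case the truthful bid is at least as good as any alternative, so it is a dominant strategy.

Yes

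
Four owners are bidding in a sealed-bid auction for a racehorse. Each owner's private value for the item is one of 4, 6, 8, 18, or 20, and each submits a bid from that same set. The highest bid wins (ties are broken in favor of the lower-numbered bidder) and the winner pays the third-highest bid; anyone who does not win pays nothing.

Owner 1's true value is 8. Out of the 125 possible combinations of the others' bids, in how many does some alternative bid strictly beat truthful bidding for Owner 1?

Others bid (4, 4, 18): truth gives 0; bid 18 gives 4 > 0. Violating.
Others bid (4, 4, 20): truth gives 0; bid 20 gives 4 > 0. Violating.
Others bid (4, 6, 18): truth gives 0; bid 18 gives 2 > 0. Violating.
Others bid (4, 6, 20): truth gives 0; bid 20 gives 2 > 0. Violating.
Others bid (4, 4, 4): truth gives 4; no alternative beats it.
Others bid (4, 4, 6): truth gives 4; no alternative beats it.
(Checking all 125 profiles: 24 have a profitable deviation, 101 do not.)

24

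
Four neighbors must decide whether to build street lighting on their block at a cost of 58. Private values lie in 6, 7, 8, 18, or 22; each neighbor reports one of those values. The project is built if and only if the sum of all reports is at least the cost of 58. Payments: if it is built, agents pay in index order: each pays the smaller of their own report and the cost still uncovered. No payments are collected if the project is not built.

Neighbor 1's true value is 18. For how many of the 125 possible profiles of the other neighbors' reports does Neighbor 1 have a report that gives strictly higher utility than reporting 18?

Others report (6, 22, 22): truth gives 0; report 8 gives 10 > 0. Violating.
Others report (7, 22, 22): truth gives 0; report 7 gives 11 > 0. Violating.
Others report (8, 22, 22): truth gives 0; report 6 gives 12 > 0. Violating.
Others report (18, 18, 18): truth gives 0; report 6 gives 12 > 0. Violating.
Others report (6, 6, 6): truth gives 0; no alternative beats it.
Others report (6, 6, 7): truth gives 0; no alternative beats it.
(Checking all 125 profiles: 17 have a profitable deviation, 108 do not.)

17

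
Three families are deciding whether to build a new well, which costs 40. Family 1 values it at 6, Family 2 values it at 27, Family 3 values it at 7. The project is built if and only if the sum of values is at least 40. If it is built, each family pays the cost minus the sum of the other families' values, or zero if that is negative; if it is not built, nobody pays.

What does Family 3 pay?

Total value 40 ≥ cost 40, so the project is built.
The other families' values sum to 33.
Cost minus that sum is 40 - 33 = 7.

7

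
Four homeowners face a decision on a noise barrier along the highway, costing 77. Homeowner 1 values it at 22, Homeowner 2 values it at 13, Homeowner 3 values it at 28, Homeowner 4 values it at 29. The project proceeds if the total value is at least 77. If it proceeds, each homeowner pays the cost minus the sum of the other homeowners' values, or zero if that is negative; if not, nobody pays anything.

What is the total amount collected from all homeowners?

Total value 92 ≥ cost 77, so it is built.
Homeowner 1: others sum to 70; max(0, 77 - 70) = 7.
Homeowner 2: others sum to 79; max(0, 77 - 79) = 0.
Homeowner 3: others sum to 64; max(0, 77 - 64) = 13.
Homeowner 4: others sum to 63; max(0, 77 - 63) = 14.
Total collected = 7 + 0 + 13 + 14 = 34.

34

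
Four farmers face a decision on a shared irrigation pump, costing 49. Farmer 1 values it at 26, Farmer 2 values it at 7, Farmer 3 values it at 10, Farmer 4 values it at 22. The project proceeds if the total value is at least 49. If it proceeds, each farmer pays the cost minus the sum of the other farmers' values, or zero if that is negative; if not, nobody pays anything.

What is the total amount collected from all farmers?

16

Total value 65 ≥ cost 49, so it is built.
Farmer 1: others sum to 39; max(0, 49 - 39) = 10.
Farmer 2: others sum to 58; max(0, 49 - 58) = 0.
Farmer 3: others sum to 55; max(0, 49 - 55) = 0.
Farmer 4: others sum to 43; max(0, 49 - 43) = 6.
Total collected = 10 + 0 + 0 + 6 = 16.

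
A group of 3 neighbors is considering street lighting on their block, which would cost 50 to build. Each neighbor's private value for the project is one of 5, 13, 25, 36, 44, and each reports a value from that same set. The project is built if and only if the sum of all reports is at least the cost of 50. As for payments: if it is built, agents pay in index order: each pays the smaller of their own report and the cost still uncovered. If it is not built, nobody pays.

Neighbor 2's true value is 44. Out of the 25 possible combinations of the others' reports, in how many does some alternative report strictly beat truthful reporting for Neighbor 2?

23

Others report (5, 13): truth gives 0; report 36 gives 8 > 0. Violating.
Others report (5, 25): truth gives 0; report 25 gives 19 > 0. Violating.
Others report (5, 36): truth gives 0; report 13 gives 31 > 0. Violating.
Others report (5, 44): truth gives 0; report 5 gives 39 > 0. Violating.
Others report (5, 5): truth gives 0; no alternative beats it.
Others report (25, 5): truth gives 19; no alternative beats it.
(Checking all 25 profiles: 23 have a profitable deviation, 2 do not.)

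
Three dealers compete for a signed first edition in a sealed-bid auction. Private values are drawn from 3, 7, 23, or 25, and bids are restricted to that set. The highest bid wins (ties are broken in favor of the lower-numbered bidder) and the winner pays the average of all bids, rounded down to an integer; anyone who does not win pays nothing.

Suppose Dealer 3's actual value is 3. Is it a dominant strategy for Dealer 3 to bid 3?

Check each profile of the others' bids and compare truth against every alternative bid.
Others bid (3, 3): truth gives 0, best alternative gives -1.
Others bid (3, 7): truth gives 0, best alternative gives 0.
Others bid (3, 23): truth gives 0, best alternative gives 0.
Others bid (3, 25): truth gives 0, best alternative gives 0.
Others bid (7, 3): truth gives 0, best alternative gives 0.
Others bid (7, 7): truth gives 0, best alternative gives 0.
(Remaining 10 profiles checked similarly; truth is weakly best in each.)
In every case the truthful bid is at least as good as any alternative, so it is a dominant strategy.

Yes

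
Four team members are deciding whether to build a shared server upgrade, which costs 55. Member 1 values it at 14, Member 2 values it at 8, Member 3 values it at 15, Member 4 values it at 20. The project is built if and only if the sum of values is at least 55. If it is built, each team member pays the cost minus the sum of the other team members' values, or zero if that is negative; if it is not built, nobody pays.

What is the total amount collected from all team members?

Total value 57 ≥ cost 55, so it is built.
Member 1: others sum to 43; max(0, 55 - 43) = 12.
Member 2: others sum to 49; max(0, 55 - 49) = 6.
Member 3: others sum to 42; max(0, 55 - 42) = 13.
Member 4: others sum to 37; max(0, 55 - 37) = 18.
Total collected = 12 + 6 + 13 + 18 = 49.

49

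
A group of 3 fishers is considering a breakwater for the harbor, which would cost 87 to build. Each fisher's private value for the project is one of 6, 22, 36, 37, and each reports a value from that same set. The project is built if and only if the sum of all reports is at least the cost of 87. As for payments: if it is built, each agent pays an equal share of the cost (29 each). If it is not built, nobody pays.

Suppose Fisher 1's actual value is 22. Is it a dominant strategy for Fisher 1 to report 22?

No

Consider the case where Fisher 2 reports 36 and Fisher 3 reports 36.
Truthful report 22: project built, pays 29, utility 22 - 29 = -7.
Report 6 instead: project not built, utility 0.
Since 0 > -7, reporting 6 is strictly better here, so truthful reporting is not dominant.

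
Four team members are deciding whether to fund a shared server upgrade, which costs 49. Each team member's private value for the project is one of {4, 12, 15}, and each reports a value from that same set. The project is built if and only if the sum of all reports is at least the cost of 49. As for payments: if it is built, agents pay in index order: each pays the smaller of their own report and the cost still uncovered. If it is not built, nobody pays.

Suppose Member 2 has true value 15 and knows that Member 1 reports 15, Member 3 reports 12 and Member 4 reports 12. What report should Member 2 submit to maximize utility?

12

Report 4: project not built, utility 0.
Report 12: project built, pays 12, utility 15 - 12 = 3.
Report 15: project built, pays 15, utility 15 - 15 = 0.
The best choice is 12 with utility 3.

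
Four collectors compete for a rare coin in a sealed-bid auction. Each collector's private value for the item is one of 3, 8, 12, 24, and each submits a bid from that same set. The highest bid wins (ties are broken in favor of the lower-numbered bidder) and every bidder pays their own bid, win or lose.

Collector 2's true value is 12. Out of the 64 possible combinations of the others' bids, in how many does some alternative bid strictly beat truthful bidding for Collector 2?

Others bid (3, 3, 3): truth gives 0; bid 8 gives 4 > 0. Violating.
Others bid (3, 3, 8): truth gives 0; bid 8 gives 4 > 0. Violating.
Others bid (3, 3, 24): truth gives -12; bid 3 gives -3 > -12. Violating.
Others bid (3, 8, 3): truth gives 0; bid 8 gives 4 > 0. Violating.
Others bid (3, 3, 12): truth gives 0; no alternative beats it.
Others bid (3, 8, 12): truth gives 0; no alternative beats it.
(Checking all 64 profiles: 50 have a profitable deviation, 14 do not.)

50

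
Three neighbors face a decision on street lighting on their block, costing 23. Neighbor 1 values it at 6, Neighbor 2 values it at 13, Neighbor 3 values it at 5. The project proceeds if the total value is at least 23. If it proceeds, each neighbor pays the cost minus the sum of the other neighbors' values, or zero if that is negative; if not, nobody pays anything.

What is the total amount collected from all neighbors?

Total value 24 ≥ cost 23, so it is built.
Neighbor 1: others sum to 18; max(0, 23 - 18) = 5.
Neighbor 2: others sum to 11; max(0, 23 - 11) = 12.
Neighbor 3: others sum to 19; max(0, 23 - 19) = 4.
Total collected = 5 + 12 + 4 = 21.

21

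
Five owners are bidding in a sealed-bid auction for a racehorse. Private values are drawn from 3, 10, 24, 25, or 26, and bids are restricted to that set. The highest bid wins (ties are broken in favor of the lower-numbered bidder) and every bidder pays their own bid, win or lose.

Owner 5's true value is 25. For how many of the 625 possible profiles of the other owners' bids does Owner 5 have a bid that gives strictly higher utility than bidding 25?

560

Others bid (3, 3, 3, 3): truth gives 0; bid 10 gives 15 > 0. Violating.
Others bid (3, 3, 3, 10): truth gives 0; bid 24 gives 1 > 0. Violating.
Others bid (3, 3, 3, 25): truth gives -25; bid 26 gives -1 > -25. Violating.
Others bid (3, 3, 3, 26): truth gives -25; bid 3 gives -3 > -25. Violating.
Others bid (3, 3, 3, 24): truth gives 0; no alternative beats it.
Others bid (3, 3, 10, 24): truth gives 0; no alternative beats it.
(Checking all 625 profiles: 560 have a profitable deviation, 65 do not.)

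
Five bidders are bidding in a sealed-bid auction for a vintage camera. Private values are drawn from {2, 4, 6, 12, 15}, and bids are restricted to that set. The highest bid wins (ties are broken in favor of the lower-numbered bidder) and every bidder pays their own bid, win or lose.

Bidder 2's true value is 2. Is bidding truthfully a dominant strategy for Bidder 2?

Yes

Check each profile of the others' bids and compare truth against every alternative bid.
Others bid (2, 2, 2, 6): truth gives -2, best alternative gives -4.
Others bid (2, 2, 2, 12): truth gives -2, best alternative gives -4.
Others bid (2, 2, 2, 15): truth gives -2, best alternative gives -4.
Others bid (2, 2, 4, 6): truth gives -2, best alternative gives -4.
Others bid (2, 2, 4, 12): truth gives -2, best alternative gives -4.
Others bid (2, 2, 4, 15): truth gives -2, best alternative gives -4.
(Remaining 619 profiles checked similarly; truth is weakly best in each.)
In every case the truthful bid is at least as good as any alternative, so it is a dominant strategy.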